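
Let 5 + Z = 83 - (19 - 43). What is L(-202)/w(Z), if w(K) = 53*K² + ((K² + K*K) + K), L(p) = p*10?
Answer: -1010/286161 ≈ -0.0035295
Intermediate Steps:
L(p) = 10*p
Z = 102 (Z = -5 + (83 - (19 - 43)) = -5 + (83 - 1*(-24)) = -5 + (83 + 24) = -5 + 107 = 102)
w(K) = K + 55*K² (w(K) = 53*K² + ((K² + K²) + K) = 53*K² + (2*K² + K) = 53*K² + (K + 2*K²) = K + 55*K²)
L(-202)/w(Z) = (10*(-202))/((102*(1 + 55*102))) = -2020*1/(102*(1 + 5610)) = -2020/(102*5611) = -2020/572322 = -2020*1/572322 = -1010/286161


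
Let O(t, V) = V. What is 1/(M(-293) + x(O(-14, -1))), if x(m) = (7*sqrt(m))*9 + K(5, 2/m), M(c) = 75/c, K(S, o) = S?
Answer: 407270/342666781 - 5408487*I/342666781 ≈ 0.0011885 - 0.015784*I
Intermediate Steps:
x(m) = 5 + 63*sqrt(m) (x(m) = (7*sqrt(m))*9 + 5 = 63*sqrt(m) + 5 = 5 + 63*sqrt(m))
1/(M(-293) + x(O(-14, -1))) = 1/(75/(-293) + (5 + 63*sqrt(-1))) = 1/(75*(-1/293) + (5 + 63*I)) = 1/(-75/293 + (5 + 63*I)) = 1/(1390/293 + 63*I) = 85849*(1390/293 - 63*I)/342666781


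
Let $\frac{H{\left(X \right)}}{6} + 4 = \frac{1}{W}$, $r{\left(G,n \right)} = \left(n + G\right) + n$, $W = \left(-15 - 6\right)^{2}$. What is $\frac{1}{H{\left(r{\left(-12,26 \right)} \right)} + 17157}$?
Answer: $\frac{147}{2518553} \approx 5.8367 \cdot 10^{-5}$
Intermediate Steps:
$W = 441$ ($W = \left(-21\right)^{2} = 441$)
$r{\left(G,n \right)} = G + 2 n$ ($r{\left(G,n \right)} = \left(G + n\right) + n = G + 2 n$)
$H{\left(X \right)} = - \frac{3526}{147}$ ($H{\left(X \right)} = -24 + \frac{6}{441} = -24 + 6 \cdot \frac{1}{441} = -24 + \frac{2}{147} = - \frac{3526}{147}$)
$\frac{1}{H{\left(r{\left(-12,26 \right)} \right)} + 17157} = \frac{1}{- \frac{3526}{147} + 17157} = \frac{1}{\frac{2518553}{147}} = \frac{147}{2518553}$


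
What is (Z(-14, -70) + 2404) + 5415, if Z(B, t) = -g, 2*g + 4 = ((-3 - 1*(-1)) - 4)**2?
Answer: 7803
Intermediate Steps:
g = 16 (g = -2 + ((-3 - 1*(-1)) - 4)**2/2 = -2 + ((-3 + 1) - 4)**2/2 = -2 + (-2 - 4)**2/2 = -2 + (1/2)*(-6)**2 = -2 + (1/2)*36 = -2 + 18 = 16)
Z(B, t) = -16 (Z(B, t) = -1*16 = -16)
(Z(-14, -70) + 2404) + 5415 = (-16 + 2404) + 5415 = 2388 + 5415 = 7803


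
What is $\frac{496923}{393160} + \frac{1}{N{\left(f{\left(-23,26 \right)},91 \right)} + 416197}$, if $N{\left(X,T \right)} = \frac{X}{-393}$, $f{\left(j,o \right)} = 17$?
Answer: $\frac{20319891440943}{16076843559160} \approx 1.2639$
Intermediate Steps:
$N{\left(X,T \right)} = - \frac{X}{393}$ ($N{\left(X,T \right)} = X \left(- \frac{1}{393}\right) = - \frac{X}{393}$)
$\frac{496923}{393160} + \frac{1}{N{\left(f{\left(-23,26 \right)},91 \right)} + 416197} = \frac{496923}{393160} + \frac{1}{\left(- \frac{1}{393}\right) 17 + 416197} = 496923 \cdot \frac{1}{393160} + \frac{1}{- \frac{17}{393} + 416197} = \frac{496923}{393160} + \frac{1}{\frac{163565404}{393}} = \frac{496923}{393160} + \frac{393}{163565404} = \frac{20319891440943}{16076843559160}$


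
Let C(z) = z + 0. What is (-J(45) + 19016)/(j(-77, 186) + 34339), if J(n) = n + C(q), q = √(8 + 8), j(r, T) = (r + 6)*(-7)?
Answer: 18967/34836 ≈ 0.54447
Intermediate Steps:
j(r, T) = -42 - 7*r (j(r, T) = (6 + r)*(-7) = -42 - 7*r)
q = 4 (q = √16 = 4)
C(z) = z
J(n) = 4 + n (J(n) = n + 4 = 4 + n)
(-J(45) + 19016)/(j(-77, 186) + 34339) = (-(4 + 45) + 19016)/((-42 - 7*(-77)) + 34339) = (-1*49 + 19016)/((-42 + 539) + 34339) = (-49 + 19016)/(497 + 34339) = 18967/34836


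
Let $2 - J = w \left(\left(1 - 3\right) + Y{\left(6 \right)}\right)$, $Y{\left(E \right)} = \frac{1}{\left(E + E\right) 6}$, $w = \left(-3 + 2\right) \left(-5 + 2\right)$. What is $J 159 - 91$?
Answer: $\frac{9395}{8} \approx 1174.4$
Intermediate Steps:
$w = 3$ ($w = \left(-1\right) \left(-3\right) = 3$)
$Y{\left(E \right)} = \frac{1}{12 E}$ ($Y{\left(E \right)} = \frac{1}{2 E} \frac{1}{6} = \frac{1}{12 E}$)
$J = \frac{191}{24}$ ($J = 2 - 3 \left(\left(1 - 3\right) + \frac{1}{12 \cdot 6}\right) = 2 - 3 \left(\left(1 - 3\right) + \frac{1}{12} \cdot \frac{1}{6}\right) = 2 - 3 \left(-2 + \frac{1}{72}\right) = 2 - 3 \left(- \frac{143}{72}\right) = 2 - - \frac{143}{24} = 2 + \frac{143}{24} = \frac{191}{24} \approx 7.9583$)
$J 159 - 91 = \frac{191}{24} \cdot 159 - 91 = \frac{10123}{8} - 91 = \frac{9395}{8}$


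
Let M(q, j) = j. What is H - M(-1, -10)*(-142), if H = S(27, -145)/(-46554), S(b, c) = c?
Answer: -66106535/46554 ≈ -1420.0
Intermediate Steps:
H = 145/46554 (H = -145/(-46554) = -145*(-1/46554) = 145/46554 ≈ 0.0031147)
H - M(-1, -10)*(-142) = 145/46554 - (-10)*(-142) = 145/46554 - 1*1420 = 145/46554 - 1420 = -66106535/46554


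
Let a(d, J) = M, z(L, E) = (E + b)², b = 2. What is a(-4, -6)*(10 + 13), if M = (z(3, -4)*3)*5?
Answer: 1380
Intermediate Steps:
z(L, E) = (2 + E)² (z(L, E) = (E + 2)² = (2 + E)²)
M = 60 (M = ((2 - 4)²*3)*5 = ((-2)²*3)*5 = (4*3)*5 = 12*5 = 60)
a(d, J) = 60
a(-4, -6)*(10 + 13) = 60*(10 + 13) = 60*23 = 1380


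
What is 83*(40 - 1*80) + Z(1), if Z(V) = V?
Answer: -3319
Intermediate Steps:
83*(40 - 1*80) + Z(1) = 83*(40 - 1*80) + 1 = 83*(40 - 80) + 1 = 83*(-40) + 1 = -3320 + 1 = -3319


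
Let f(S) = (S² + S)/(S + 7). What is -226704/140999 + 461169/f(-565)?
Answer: -6059306457723/7488456890 ≈ -809.15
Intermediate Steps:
f(S) = (S + S²)/(7 + S)
-226704/140999 + 461169/f(-565) = -226704/140999 + 461169/((-565*(1 - 565)/(7 - 565))) = -226704*1/140999 + 461169/((-565*(-564)/(-558))) = -226704/140999 + 461169/((-565*(-1/558)*(-564))) = -226704/140999 + 461169/(-53110/93) = -226704/140999 + 461169*(-93/53110) = -226704/140999 - 42888717/53110 = -6059306457723/7488456890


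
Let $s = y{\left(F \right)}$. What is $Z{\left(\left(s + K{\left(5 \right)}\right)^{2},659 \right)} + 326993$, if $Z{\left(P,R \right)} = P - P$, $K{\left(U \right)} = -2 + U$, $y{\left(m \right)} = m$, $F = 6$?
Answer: $326993$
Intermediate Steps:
$s = 6$
$Z{\left(P,R \right)} = 0$
$Z{\left(\left(s + K{\left(5 \right)}\right)^{2},659 \right)} + 326993 = 0 + 326993 = 326993$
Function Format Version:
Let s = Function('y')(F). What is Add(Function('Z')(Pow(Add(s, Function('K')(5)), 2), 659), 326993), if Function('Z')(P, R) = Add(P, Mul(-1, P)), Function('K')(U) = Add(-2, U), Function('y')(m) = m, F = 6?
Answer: 326993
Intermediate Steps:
s = 6
Function('Z')(P, R) = 0
Add(Function('Z')(Pow(Add(s, Function('K')(5)), 2), 659), 326993) = Add(0, 326993) = 326993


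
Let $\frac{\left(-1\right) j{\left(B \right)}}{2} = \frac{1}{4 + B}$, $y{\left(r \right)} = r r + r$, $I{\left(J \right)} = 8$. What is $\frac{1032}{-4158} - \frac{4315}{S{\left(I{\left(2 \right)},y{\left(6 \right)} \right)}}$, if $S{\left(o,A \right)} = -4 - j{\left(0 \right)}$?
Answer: $\frac{854198}{693} \approx 1232.6$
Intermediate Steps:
$y{\left(r \right)} = r + r^{2}$ ($y{\left(r \right)} = r^{2} + r = r + r^{2}$)
$j{\left(B \right)} = - \frac{2}{4 + B}$
$S{\left(o,A \right)} = - \frac{7}{2}$ ($S{\left(o,A \right)} = -4 - - \frac{2}{4 + 0} = -4 - - \frac{2}{4} = -4 - \left(-2\right) \frac{1}{4} = -4 - - \frac{1}{2} = -4 + \frac{1}{2} = - \frac{7}{2}$)
$\frac{1032}{-4158} - \frac{4315}{S{\left(I{\left(2 \right)},y{\left(6 \right)} \right)}} = \frac{1032}{-4158} - \frac{4315}{- \frac{7}{2}} = 1032 \left(- \frac{1}{4158}\right) - - \frac{8630}{7} = - \frac{172}{693} + \frac{8630}{7} = \frac{854198}{693}$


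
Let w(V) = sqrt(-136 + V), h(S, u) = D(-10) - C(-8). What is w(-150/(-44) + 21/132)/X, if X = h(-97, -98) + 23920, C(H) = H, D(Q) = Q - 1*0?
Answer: I*sqrt(64097)/526196 ≈ 0.00048114*I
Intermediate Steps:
D(Q) = Q (D(Q) = Q + 0 = Q)
h(S, u) = -2 (h(S, u) = -10 - 1*(-8) = -10 + 8 = -2)
X = 23918 (X = -2 + 23920 = 23918)
w(-150/(-44) + 21/132)/X = sqrt(-136 + (-150/(-44) + 21/132))/23918 = sqrt(-136 + (-150*(-1/44) + 21*(1/132)))*(1/23918) = sqrt(-136 + (75/22 + 7/44))*(1/23918) = sqrt(-136 + 157/44)*(1/23918) = sqrt(-5827/44)*(1/23918) = (I*sqrt(64097)/22)*(1/23918) = I*sqrt(64097)/526196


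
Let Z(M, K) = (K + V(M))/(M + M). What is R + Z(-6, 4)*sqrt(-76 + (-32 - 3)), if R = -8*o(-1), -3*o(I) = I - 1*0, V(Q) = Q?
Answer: -8/3 + I*sqrt(111)/6 ≈ -2.6667 + 1.7559*I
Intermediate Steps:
o(I) = -I/3 (o(I) = -(I - 1*0)/3 = -(I + 0)/3 = -I/3)
Z(M, K) = (K + M)/(2*M) (Z(M, K) = (K + M)/(M + M) = (K + M)/((2*M)) = (K + M)*(1/(2*M)) = (K + M)/(2*M))
R = -8/3 (R = -(-8)*(-1)/3 = -8*1/3 = -8/3 ≈ -2.6667)
R + Z(-6, 4)*sqrt(-76 + (-32 - 3)) = -8/3 + ((1/2)*(4 - 6)/(-6))*sqrt(-76 + (-32 - 3)) = -8/3 + ((1/2)*(-1/6)*(-2))*sqrt(-76 - 35) = -8/3 + sqrt(-111)/6 = -8/3 + (I*sqrt(111))/6 = -8/3 + I*sqrt(111)/6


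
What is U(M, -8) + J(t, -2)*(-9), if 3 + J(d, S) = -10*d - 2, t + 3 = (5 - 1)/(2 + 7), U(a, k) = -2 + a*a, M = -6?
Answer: -151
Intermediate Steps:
U(a, k) = -2 + a²
t = -23/9 (t = -3 + (5 - 1)/(2 + 7) = -3 + 4/9 = -23/9 ≈ -2.5556)
J(d, S) = -5 - 10*d (J(d, S) = -3 + (-10*d - 2) = -3 + (-2 - 10*d) = -5 - 10*d)
U(M, -8) + J(t, -2)*(-9) = (-2 + (-6)²) + (-5 - 10*(-23/9))*(-9) = (-2 + 36) + (-5 + 230/9)*(-9) = 34 + (185/9)*(-9) = 34 - 185 = -151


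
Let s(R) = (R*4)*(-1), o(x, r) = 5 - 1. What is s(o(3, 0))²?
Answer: 256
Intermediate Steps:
o(x, r) = 4
s(R) = -4*R (s(R) = (4*R)*(-1) = -4*R)
s(o(3, 0))² = (-4*4)² = (-16)² = 256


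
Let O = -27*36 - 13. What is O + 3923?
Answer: 2938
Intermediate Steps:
O = -985 (O = -972 - 13 = -985)
O + 3923 = -985 + 3923 = 2938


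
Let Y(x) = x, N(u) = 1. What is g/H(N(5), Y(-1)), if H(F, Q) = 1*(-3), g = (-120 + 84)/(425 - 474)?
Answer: -12/49 ≈ -0.24490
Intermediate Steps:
g = 36/49 (g = -36/(-49) = -36*(-1/49) = 36/49 ≈ 0.73469)
H(F, Q) = -3
g/H(N(5), Y(-1)) = (36/49)/(-3) = (36/49)*(-⅓) = -12/49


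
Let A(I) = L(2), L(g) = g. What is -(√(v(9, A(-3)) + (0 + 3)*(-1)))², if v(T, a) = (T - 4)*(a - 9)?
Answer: 38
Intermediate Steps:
A(I) = 2
v(T, a) = (-9 + a)*(-4 + T) (v(T, a) = (-4 + T)*(-9 + a) = (-9 + a)*(-4 + T))
-(√(v(9, A(-3)) + (0 + 3)*(-1)))² = -(√((36 - 9*9 - 4*2 + 9*2) + (0 + 3)*(-1)))² = -(√((36 - 81 - 8 + 18) + 3*(-1)))² = -(√(-35 - 3))² = -(√(-38))² = -(I*√38)² = -1*(-38) = 38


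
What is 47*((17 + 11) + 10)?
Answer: 1786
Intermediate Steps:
47*((17 + 11) + 10) = 47*(28 + 10) = 47*38 = 1786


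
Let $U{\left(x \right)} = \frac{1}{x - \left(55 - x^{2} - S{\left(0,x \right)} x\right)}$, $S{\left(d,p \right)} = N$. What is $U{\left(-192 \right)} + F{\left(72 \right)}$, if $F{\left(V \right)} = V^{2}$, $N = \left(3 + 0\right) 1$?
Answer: $\frac{186836545}{36041} \approx 5184.0$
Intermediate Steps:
$N = 3$ ($N = 3 \cdot 1 = 3$)
$S{\left(d,p \right)} = 3$
$U{\left(x \right)} = \frac{1}{-55 + x^{2} + 4 x}$ ($U{\left(x \right)} = \frac{1}{x - \left(55 - x^{2} - 3 x\right)} = \frac{1}{x + \left(-55 + x^{2} + 3 x\right)} = \frac{1}{-55 + x^{2} + 4 x}$)
$U{\left(-192 \right)} + F{\left(72 \right)} = \frac{1}{-55 + \left(-192\right)^{2} + 4 \left(-192\right)} + 72^{2} = \frac{1}{-55 + 36864 - 768} + 5184 = \frac{1}{36041} + 5184 = \frac{186836545}{36041}$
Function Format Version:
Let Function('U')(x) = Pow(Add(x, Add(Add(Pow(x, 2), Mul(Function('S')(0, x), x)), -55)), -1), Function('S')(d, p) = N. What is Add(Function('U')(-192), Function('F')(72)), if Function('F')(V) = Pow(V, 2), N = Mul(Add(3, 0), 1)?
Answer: Rational(186836545, 36041) ≈ 5184.0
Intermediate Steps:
N = 3 (N = Mul(3, 1) = 3)
Function('S')(d, p) = 3
Function('U')(x) = Pow(Add(-55, Pow(x, 2), Mul(4, x)), -1) (Function('U')(x) = Pow(Add(x, Add(Add(Pow(x, 2), Mul(3, x)), -55)), -1) = Pow(Add(x, Add(-55, Pow(x, 2), Mul(3, x))), -1) = Pow(Add(-55, Pow(x, 2), Mul(4, x)), -1))
Add(Function('U')(-192), Function('F')(72)) = Add(Pow(Add(-55, Pow(-192, 2), Mul(4, -192)), -1), Pow(72, 2)) = Add(Pow(Add(-55, 36864, -768), -1), 5184) = Add(Pow(36041, -1), 5184) = Add(Rational(1, 36041), 5184) = Rational(186836545, 36041)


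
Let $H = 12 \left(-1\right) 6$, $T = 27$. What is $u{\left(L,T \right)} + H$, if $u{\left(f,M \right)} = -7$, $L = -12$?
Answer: $-79$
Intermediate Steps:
$H = -72$ ($H = \left(-12\right) 6 = -72$)
$u{\left(L,T \right)} + H = -7 - 72 = -79$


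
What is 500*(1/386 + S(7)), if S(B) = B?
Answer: 675750/193 ≈ 3501.3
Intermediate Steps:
500*(1/386 + S(7)) = 500*(1/386 + 7) = 500*(2703/386) = 675750/193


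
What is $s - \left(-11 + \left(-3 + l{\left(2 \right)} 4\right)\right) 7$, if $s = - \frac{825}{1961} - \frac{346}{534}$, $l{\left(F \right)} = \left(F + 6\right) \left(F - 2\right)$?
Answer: $\frac{50751998}{523587} \approx 96.931$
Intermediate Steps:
$l{\left(F \right)} = \left(-2 + F\right) \left(6 + F\right)$ ($l{\left(F \right)} = \left(6 + F\right) \left(-2 + F\right) = \left(-2 + F\right) \left(6 + F\right)$)
$s = - \frac{559528}{523587}$ ($s = \left(-825\right) \frac{1}{1961} - \frac{173}{267} = - \frac{825}{1961} - \frac{173}{267} = - \frac{559528}{523587} \approx -1.0686$)
$s - \left(-11 + \left(-3 + l{\left(2 \right)} 4\right)\right) 7 = - \frac{559528}{523587} - \left(-11 - \left(3 - \left(-12 + 2^{2} + 4 \cdot 2\right) 4\right)\right) 7 = - \frac{559528}{523587} - \left(-11 - \left(3 - \left(-12 + 4 + 8\right) 4\right)\right) 7 = - \frac{559528}{523587} - \left(-11 + \left(-3 + 0 \cdot 4\right)\right) 7 = - \frac{559528}{523587} - \left(-11 + \left(-3 + 0\right)\right) 7 = - \frac{559528}{523587} - \left(-11 - 3\right) 7 = - \frac{559528}{523587} - \left(-14\right) 7 = - \frac{559528}{523587} - -98 = - \frac{559528}{523587} + 98 = \frac{50751998}{523587}$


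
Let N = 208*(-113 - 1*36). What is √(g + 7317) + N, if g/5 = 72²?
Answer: -30992 + 3*√3693 ≈ -30810.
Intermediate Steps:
N = -30992 (N = 208*(-113 - 36) = 208*(-149) = -30992)
g = 25920 (g = 5*72² = 5*5184 = 25920)
√(g + 7317) + N = √(25920 + 7317) - 30992 = √33237 - 30992 = 3*√3693 - 30992 = -30992 + 3*√3693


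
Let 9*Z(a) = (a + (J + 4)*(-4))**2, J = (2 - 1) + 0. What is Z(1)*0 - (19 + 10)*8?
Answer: -232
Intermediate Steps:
J = 1 (J = 1 + 0 = 1)
Z(a) = (-20 + a)**2/9 (Z(a) = (a + (1 + 4)*(-4))**2/9 = (a + 5*(-4))**2/9 = (a - 20)**2/9 = (-20 + a)**2/9)
Z(1)*0 - (19 + 10)*8 = ((-20 + 1)**2/9)*0 - (19 + 10)*8 = ((1/9)*(-19)**2)*0 - 29*8 = ((1/9)*361)*0 - 1*232 = (361/9)*0 - 232 = 0 - 232 = -232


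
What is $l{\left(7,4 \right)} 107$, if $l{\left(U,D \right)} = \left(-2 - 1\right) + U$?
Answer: $428$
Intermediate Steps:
$l{\left(U,D \right)} = -3 + U$
$l{\left(7,4 \right)} 107 = \left(-3 + 7\right) 107 = 4 \cdot 107 = 428$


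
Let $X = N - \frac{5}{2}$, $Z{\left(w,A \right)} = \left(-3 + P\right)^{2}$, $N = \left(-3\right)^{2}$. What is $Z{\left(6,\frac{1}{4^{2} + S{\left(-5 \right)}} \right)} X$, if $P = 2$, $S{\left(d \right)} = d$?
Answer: $\frac{13}{2} \approx 6.5$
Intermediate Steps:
$N = 9$
$Z{\left(w,A \right)} = 1$ ($Z{\left(w,A \right)} = \left(-3 + 2\right)^{2} = \left(-1\right)^{2} = 1$)
$X = \frac{13}{2}$ ($X = 9 - \frac{5}{2} = \frac{13}{2} \approx 6.5$)
$Z{\left(6,\frac{1}{4^{2} + S{\left(-5 \right)}} \right)} X = 1 \cdot \frac{13}{2} = \frac{13}{2}$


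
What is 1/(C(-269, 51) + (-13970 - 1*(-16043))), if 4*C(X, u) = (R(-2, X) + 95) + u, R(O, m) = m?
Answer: 4/8169 ≈ 0.00048966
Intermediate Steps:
C(X, u) = 95/4 + X/4 + u/4 (C(X, u) = ((X + 95) + u)/4 = ((95 + X) + u)/4 = (95 + X + u)/4 = 95/4 + X/4 + u/4)
1/(C(-269, 51) + (-13970 - 1*(-16043))) = 1/((95/4 + (1/4)*(-269) + (1/4)*51) + (-13970 - 1*(-16043))) = 1/((95/4 - 269/4 + 51/4) + (-13970 + 16043)) = 1/(-123/4 + 2073) = 1/(8169/4) = 4/8169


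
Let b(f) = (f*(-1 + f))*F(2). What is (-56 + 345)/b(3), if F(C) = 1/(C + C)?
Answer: 578/3 ≈ 192.67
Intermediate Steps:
F(C) = 1/(2*C)
b(f) = f*(-1 + f)/4 (b(f) = (f*(-1 + f))*((½)/2) = (f*(-1 + f))*((½)*(½)) = (f*(-1 + f))*(¼) = f*(-1 + f)/4)
(-56 + 345)/b(3) = (-56 + 345)/(((¼)*3*(-1 + 3))) = 289/((¼)*3*2) = 289/(3/2) = (⅔)*289 = 578/3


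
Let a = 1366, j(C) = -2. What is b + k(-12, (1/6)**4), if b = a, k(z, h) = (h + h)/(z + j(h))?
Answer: 12392351/9072 ≈ 1366.0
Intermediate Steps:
k(z, h) = 2*h/(-2 + z) (k(z, h) = (h + h)/(z - 2) = (2*h)/(-2 + z) = 2*h/(-2 + z))
b = 1366
b + k(-12, (1/6)**4) = 1366 + 2*(1/6)**4/(-2 - 12) = 1366 + 2*(1/6)**4/(-14) = 1366 + 2*(1/1296)*(-1/14) = 1366 - 1/9072 = 12392351/9072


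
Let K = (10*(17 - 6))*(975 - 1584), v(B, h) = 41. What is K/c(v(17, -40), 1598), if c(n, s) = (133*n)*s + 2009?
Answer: -3190/415043 ≈ -0.0076860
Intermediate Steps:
c(n, s) = 2009 + 133*n*s (c(n, s) = 133*n*s + 2009 = 2009 + 133*n*s)
K = -66990 (K = (10*11)*(-609) = 110*(-609) = -66990)
K/c(v(17, -40), 1598) = -66990/(2009 + 133*41*1598) = -66990/(2009 + 8713894) = -66990/8715903 = -66990*1/8715903 = -3190/415043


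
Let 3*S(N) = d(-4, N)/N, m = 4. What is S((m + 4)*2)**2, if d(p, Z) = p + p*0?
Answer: 1/144 ≈ 0.0069444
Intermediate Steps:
d(p, Z) = p (d(p, Z) = p + 0 = p)
S(N) = -4/(3*N) (S(N) = (-4/N)/3 = -4/(3*N))
S((m + 4)*2)**2 = (-4*1/(2*(4 + 4))/3)**2 = (-4/(3*(8*2)))**2 = (-4/3/16)**2 = (-4/3*1/16)**2 = (-1/12)**2 = 1/144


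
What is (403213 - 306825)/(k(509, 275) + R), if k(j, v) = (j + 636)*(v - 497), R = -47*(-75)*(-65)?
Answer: -96388/483315 ≈ -0.19943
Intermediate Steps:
R = -229125 (R = 3525*(-65) = -229125)
k(j, v) = (-497 + v)*(636 + j) (k(j, v) = (636 + j)*(-497 + v) = (-497 + v)*(636 + j))
(403213 - 306825)/(k(509, 275) + R) = (403213 - 306825)/((-316092 - 497*509 + 636*275 + 509*275) - 229125) = 96388/((-316092 - 252973 + 174900 + 139975) - 229125) = 96388/(-254190 - 229125) = 96388/(-483315) = 96388*(-1/483315) = -96388/483315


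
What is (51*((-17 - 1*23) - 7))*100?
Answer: -239700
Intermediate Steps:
(51*((-17 - 1*23) - 7))*100 = (51*((-17 - 23) - 7))*100 = (51*(-40 - 7))*100 = (51*(-47))*100 = -2397*100 = -239700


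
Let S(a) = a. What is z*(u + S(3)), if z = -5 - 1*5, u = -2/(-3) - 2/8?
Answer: -205/6 ≈ -34.167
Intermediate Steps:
u = 5/12 (u = -2*(-1/3) - 2*1/8 = 2/3 - 1/4 = 5/12 ≈ 0.41667)
z = -10 (z = -5 - 5 = -10)
z*(u + S(3)) = -10*(5/12 + 3) = -10*41/12 = -205/6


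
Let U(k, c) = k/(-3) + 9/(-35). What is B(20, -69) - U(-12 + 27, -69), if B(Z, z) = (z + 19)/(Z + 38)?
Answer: 4461/1015 ≈ 4.3951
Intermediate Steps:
U(k, c) = -9/35 - k/3 (U(k, c) = k*(-1/3) + 9*(-1/35) = -k/3 - 9/35 = -9/35 - k/3)
B(Z, z) = (19 + z)/(38 + Z)
B(20, -69) - U(-12 + 27, -69) = (19 - 69)/(38 + 20) - (-9/35 - (-12 + 27)/3) = -50/58 - (-9/35 - 1/3*15) = (1/58)*(-50) - (-9/35 - 5) = -25/29 - 1*(-184/35) = -25/29 + 184/35 = 4461/1015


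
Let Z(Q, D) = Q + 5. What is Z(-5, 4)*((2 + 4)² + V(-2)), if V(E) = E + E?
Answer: 0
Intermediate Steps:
V(E) = 2*E
Z(Q, D) = 5 + Q
Z(-5, 4)*((2 + 4)² + V(-2)) = (5 - 5)*((2 + 4)² + 2*(-2)) = 0*(6² - 4) = 0*(36 - 4) = 0*32 = 0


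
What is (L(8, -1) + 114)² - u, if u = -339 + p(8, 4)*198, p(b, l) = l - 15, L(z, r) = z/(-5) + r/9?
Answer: 30629734/2025 ≈ 15126.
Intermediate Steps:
L(z, r) = -z/5 + r/9 (L(z, r) = z*(-⅕) + r*(⅑) = -z/5 + r/9)
p(b, l) = -15 + l
u = -2517 (u = -339 + (-15 + 4)*198 = -339 - 11*198 = -339 - 2178 = -2517)
(L(8, -1) + 114)² - u = ((-⅕*8 + (⅑)*(-1)) + 114)² - 1*(-2517) = ((-8/5 - ⅑) + 114)² + 2517 = (-77/45 + 114)² + 2517 = (5053/45)² + 2517 = 25532809/2025 + 2517 = 30629734/2025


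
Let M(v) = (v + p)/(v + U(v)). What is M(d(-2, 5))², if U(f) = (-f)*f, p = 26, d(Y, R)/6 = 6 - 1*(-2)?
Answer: 1369/1272384 ≈ 0.0010759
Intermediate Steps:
d(Y, R) = 48 (d(Y, R) = 6*(6 - 1*(-2)) = 6*(6 + 2) = 6*8 = 48)
U(f) = -f²
M(v) = (26 + v)/(v - v²) (M(v) = (v + 26)/(v - v²) = (26 + v)/(v - v²))
M(d(-2, 5))² = ((-26 - 1*48)/(48*(-1 + 48)))² = ((1/48)*(-26 - 48)/47)² = ((1/48)*(1/47)*(-74))² = (-37/1128)² = 1369/1272384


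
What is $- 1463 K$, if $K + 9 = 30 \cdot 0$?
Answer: $13167$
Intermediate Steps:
$K = -9$ ($K = -9 + 30 \cdot 0 = -9 + 0 = -9$)
$- 1463 K = \left(-1463\right) \left(-9\right) = 13167$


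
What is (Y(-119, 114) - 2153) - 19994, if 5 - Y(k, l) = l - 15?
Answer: -22241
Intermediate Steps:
Y(k, l) = 20 - l (Y(k, l) = 5 - (l - 15) = 5 - (-15 + l) = 5 + (15 - l) = 20 - l)
(Y(-119, 114) - 2153) - 19994 = ((20 - 1*114) - 2153) - 19994 = ((20 - 114) - 2153) - 19994 = (-94 - 2153) - 19994 = -2247 - 19994 = -22241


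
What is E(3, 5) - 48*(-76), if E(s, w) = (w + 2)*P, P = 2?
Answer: 3662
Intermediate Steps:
E(s, w) = 4 + 2*w (E(s, w) = (w + 2)*2 = (2 + w)*2 = 4 + 2*w)
E(3, 5) - 48*(-76) = (4 + 2*5) - 48*(-76) = (4 + 10) + 3648 = 14 + 3648 = 3662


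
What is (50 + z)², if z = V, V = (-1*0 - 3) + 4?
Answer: 2601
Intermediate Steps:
V = 1 (V = (0 - 3) + 4 = -3 + 4 = 1)
z = 1
(50 + z)² = (50 + 1)² = 51² = 2601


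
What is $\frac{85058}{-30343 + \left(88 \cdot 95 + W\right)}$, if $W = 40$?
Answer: $- \frac{85058}{21943} \approx -3.8763$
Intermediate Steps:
$\frac{85058}{-30343 + \left(88 \cdot 95 + W\right)} = \frac{85058}{-30343 + \left(88 \cdot 95 + 40\right)} = \frac{85058}{-30343 + \left(8360 + 40\right)} = \frac{85058}{-30343 + 8400} = \frac{85058}{-21943} = 85058 \left(- \frac{1}{21943}\right) = - \frac{85058}{21943}$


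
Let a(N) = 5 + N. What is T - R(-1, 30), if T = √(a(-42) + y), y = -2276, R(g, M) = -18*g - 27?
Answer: 9 + 3*I*√257 ≈ 9.0 + 48.094*I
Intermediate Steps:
R(g, M) = -27 - 18*g
T = 3*I*√257 (T = √((5 - 42) - 2276) = √(-37 - 2276) = √(-2313) = 3*I*√257 ≈ 48.094*I)
T - R(-1, 30) = 3*I*√257 - (-27 - 18*(-1)) = 3*I*√257 - (-27 + 18) = 3*I*√257 - 1*(-9) = 3*I*√257 + 9 = 9 + 3*I*√257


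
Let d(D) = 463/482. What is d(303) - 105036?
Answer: -50626889/482 ≈ -1.0504e+5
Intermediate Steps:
d(D) = 463/482 (d(D) = 463*(1/482) = 463/482)
d(303) - 105036 = 463/482 - 105036 = -50626889/482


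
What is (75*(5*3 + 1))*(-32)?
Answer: -38400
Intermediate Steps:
(75*(5*3 + 1))*(-32) = (75*(15 + 1))*(-32) = (75*16)*(-32) = 1200*(-32) = -38400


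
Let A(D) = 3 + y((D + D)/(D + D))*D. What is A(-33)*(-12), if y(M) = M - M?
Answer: -36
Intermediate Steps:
y(M) = 0
A(D) = 3 (A(D) = 3 + 0*D = 3 + 0 = 3)
A(-33)*(-12) = 3*(-12) = -36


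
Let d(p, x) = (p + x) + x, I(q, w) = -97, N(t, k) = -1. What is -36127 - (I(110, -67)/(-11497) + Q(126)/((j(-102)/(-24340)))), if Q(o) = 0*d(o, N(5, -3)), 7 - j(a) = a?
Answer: -415352216/11497 ≈ -36127.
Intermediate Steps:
j(a) = 7 - a
d(p, x) = p + 2*x
Q(o) = 0 (Q(o) = 0*(o + 2*(-1)) = 0*(o - 2) = 0*(-2 + o) = 0)
-36127 - (I(110, -67)/(-11497) + Q(126)/((j(-102)/(-24340)))) = -36127 - (-97/(-11497) + 0/(((7 - 1*(-102))/(-24340)))) = -36127 - (-97*(-1/11497) + 0/(((7 + 102)*(-1/24340)))) = -36127 - (97/11497 + 0/((109*(-1/24340)))) = -36127 - (97/11497 + 0/(-109/24340)) = -36127 - (97/11497 + 0*(-24340/109)) = -36127 - (97/11497 + 0) = -36127 - 1*97/11497 = -36127 - 97/11497 = -415352216/11497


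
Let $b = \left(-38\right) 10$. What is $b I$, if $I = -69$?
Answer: $26220$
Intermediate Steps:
$b = -380$
$b I = \left(-380\right) \left(-69\right) = 26220$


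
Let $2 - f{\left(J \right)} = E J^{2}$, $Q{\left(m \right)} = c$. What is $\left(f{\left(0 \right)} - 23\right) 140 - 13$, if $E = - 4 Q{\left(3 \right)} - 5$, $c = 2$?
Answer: $-2953$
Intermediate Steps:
$Q{\left(m \right)} = 2$
$E = -13$ ($E = \left(-4\right) 2 - 5 = -8 - 5 = -13$)
$f{\left(J \right)} = 2 + 13 J^{2}$ ($f{\left(J \right)} = 2 - - 13 J^{2} = 2 + 13 J^{2}$)
$\left(f{\left(0 \right)} - 23\right) 140 - 13 = \left(\left(2 + 13 \cdot 0^{2}\right) - 23\right) 140 - 13 = \left(\left(2 + 13 \cdot 0\right) - 23\right) 140 - 13 = \left(\left(2 + 0\right) - 23\right) 140 - 13 = \left(2 - 23\right) 140 - 13 = \left(-21\right) 140 - 13 = -2940 - 13 = -2953$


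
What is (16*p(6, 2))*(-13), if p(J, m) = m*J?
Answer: -2496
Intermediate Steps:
p(J, m) = J*m
(16*p(6, 2))*(-13) = (16*(6*2))*(-13) = (16*12)*(-13) = 192*(-13) = -2496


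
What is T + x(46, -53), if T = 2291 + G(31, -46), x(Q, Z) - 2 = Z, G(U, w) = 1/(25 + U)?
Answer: 125441/56 ≈ 2240.0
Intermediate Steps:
x(Q, Z) = 2 + Z
T = 128297/56 (T = 2291 + 1/(25 + 31) = 2291 + 1/56 = 128297/56 ≈ 2291.0)
T + x(46, -53) = 128297/56 + (2 - 53) = 128297/56 - 51 = 125441/56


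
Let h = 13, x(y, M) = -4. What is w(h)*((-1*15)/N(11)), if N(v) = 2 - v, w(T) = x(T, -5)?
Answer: -20/3 ≈ -6.6667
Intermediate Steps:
w(T) = -4
w(h)*((-1*15)/N(11)) = -4*(-1*15)/(2 - 1*11) = -(-60)/(2 - 11) = -(-60)/(-9) = -(-60)*(-1)/9 = -4*5/3 = -20/3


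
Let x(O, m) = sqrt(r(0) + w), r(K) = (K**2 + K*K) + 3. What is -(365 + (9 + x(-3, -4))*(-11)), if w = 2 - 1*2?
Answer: -266 + 11*sqrt(3) ≈ -246.95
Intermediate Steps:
r(K) = 3 + 2*K**2 (r(K) = (K**2 + K**2) + 3 = 2*K**2 + 3 = 3 + 2*K**2)
w = 0 (w = 2 - 2 = 0)
x(O, m) = sqrt(3) (x(O, m) = sqrt((3 + 2*0**2) + 0) = sqrt((3 + 2*0) + 0) = sqrt((3 + 0) + 0) = sqrt(3 + 0) = sqrt(3))
-(365 + (9 + x(-3, -4))*(-11)) = -(365 + (9 + sqrt(3))*(-11)) = -(365 + (-99 - 11*sqrt(3))) = -(266 - 11*sqrt(3)) = -266 + 11*sqrt(3)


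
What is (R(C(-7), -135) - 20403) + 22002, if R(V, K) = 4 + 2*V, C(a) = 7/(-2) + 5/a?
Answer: 11162/7 ≈ 1594.6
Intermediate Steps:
C(a) = -7/2 + 5/a (C(a) = 7*(-½) + 5/a = -7/2 + 5/a)
(R(C(-7), -135) - 20403) + 22002 = ((4 + 2*(-7/2 + 5/(-7))) - 20403) + 22002 = ((4 + 2*(-7/2 + 5*(-⅐))) - 20403) + 22002 = ((4 + 2*(-7/2 - 5/7)) - 20403) + 22002 = ((4 + 2*(-59/14)) - 20403) + 22002 = ((4 - 59/7) - 20403) + 22002 = (-31/7 - 20403) + 22002 = -142852/7 + 22002 = 11162/7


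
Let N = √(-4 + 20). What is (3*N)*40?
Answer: 480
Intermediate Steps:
N = 4 (N = √16 = 4)
(3*N)*40 = (3*4)*40 = 12*40 = 480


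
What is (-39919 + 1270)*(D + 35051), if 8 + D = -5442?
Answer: -1144049049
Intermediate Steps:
D = -5450 (D = -8 - 5442 = -5450)
(-39919 + 1270)*(D + 35051) = (-39919 + 1270)*(-5450 + 35051) = -38649*29601 = -1144049049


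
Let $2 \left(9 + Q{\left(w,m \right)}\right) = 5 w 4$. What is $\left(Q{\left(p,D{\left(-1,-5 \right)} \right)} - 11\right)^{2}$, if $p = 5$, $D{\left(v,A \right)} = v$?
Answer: $900$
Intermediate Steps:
$Q{\left(w,m \right)} = -9 + 10 w$ ($Q{\left(w,m \right)} = -9 + \frac{5 w 4}{2} = -9 + \frac{20 w}{2} = -9 + 10 w$)
$\left(Q{\left(p,D{\left(-1,-5 \right)} \right)} - 11\right)^{2} = \left(\left(-9 + 10 \cdot 5\right) - 11\right)^{2} = \left(\left(-9 + 50\right) - 11\right)^{2} = \left(41 - 11\right)^{2} = 30^{2} = 900$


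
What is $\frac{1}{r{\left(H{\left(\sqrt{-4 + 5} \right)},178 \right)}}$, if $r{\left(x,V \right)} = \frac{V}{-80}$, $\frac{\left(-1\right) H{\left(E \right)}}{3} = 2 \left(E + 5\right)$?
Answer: $- \frac{40}{89} \approx -0.44944$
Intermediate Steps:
$H{\left(E \right)} = -30 - 6 E$ ($H{\left(E \right)} = - 3 \cdot 2 \left(E + 5\right) = - 3 \cdot 2 \left(5 + E\right) = - 3 \left(10 + 2 E\right) = -30 - 6 E$)
$r{\left(x,V \right)} = - \frac{V}{80}$ ($r{\left(x,V \right)} = V \left(- \frac{1}{80}\right) = - \frac{V}{80}$)
$\frac{1}{r{\left(H{\left(\sqrt{-4 + 5} \right)},178 \right)}} = \frac{1}{\left(- \frac{1}{80}\right) 178} = \frac{1}{- \frac{89}{40}} = - \frac{40}{89}$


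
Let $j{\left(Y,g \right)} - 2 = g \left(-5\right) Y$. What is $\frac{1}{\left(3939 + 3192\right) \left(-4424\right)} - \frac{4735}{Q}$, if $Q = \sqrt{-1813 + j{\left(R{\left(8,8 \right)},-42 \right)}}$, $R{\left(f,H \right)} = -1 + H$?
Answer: $- \frac{1}{31547544} + \frac{4735 i \sqrt{341}}{341} \approx -3.1698 \cdot 10^{-8} + 256.41 i$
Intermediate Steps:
$j{\left(Y,g \right)} = 2 - 5 Y g$ ($j{\left(Y,g \right)} = 2 + g \left(-5\right) Y = 2 + - 5 g Y = 2 - 5 Y g$)
$Q = i \sqrt{341}$ ($Q = \sqrt{-1813 - \left(-2 + 5 \left(-1 + 8\right) \left(-42\right)\right)} = \sqrt{-1813 - \left(-2 + 35 \left(-42\right)\right)} = \sqrt{-1813 + \left(2 + 1470\right)} = \sqrt{-1813 + 1472} = \sqrt{-341} = i \sqrt{341} \approx 18.466 i$)
$\frac{1}{\left(3939 + 3192\right) \left(-4424\right)} - \frac{4735}{Q} = \frac{1}{\left(3939 + 3192\right) \left(-4424\right)} - \frac{4735}{i \sqrt{341}} = \frac{1}{7131} \left(- \frac{1}{4424}\right) - 4735 \left(- \frac{i \sqrt{341}}{341}\right) = \frac{1}{7131} \left(- \frac{1}{4424}\right) + \frac{4735 i \sqrt{341}}{341} = - \frac{1}{31547544} + \frac{4735 i \sqrt{341}}{341}$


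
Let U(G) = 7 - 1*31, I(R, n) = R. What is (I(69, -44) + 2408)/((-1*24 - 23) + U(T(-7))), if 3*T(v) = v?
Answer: -2477/71 ≈ -34.887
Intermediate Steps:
T(v) = v/3
U(G) = -24 (U(G) = 7 - 31 = -24)
(I(69, -44) + 2408)/((-1*24 - 23) + U(T(-7))) = (69 + 2408)/((-1*24 - 23) - 24) = 2477/((-24 - 23) - 24) = 2477/(-47 - 24) = 2477/(-71) = 2477*(-1/71) = -2477/71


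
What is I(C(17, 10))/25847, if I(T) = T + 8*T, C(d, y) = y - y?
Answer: 0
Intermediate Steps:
C(d, y) = 0
I(T) = 9*T
I(C(17, 10))/25847 = (9*0)/25847 = 0*(1/25847) = 0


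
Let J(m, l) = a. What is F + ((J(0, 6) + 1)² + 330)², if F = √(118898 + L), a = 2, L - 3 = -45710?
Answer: 114921 + √73191 ≈ 1.1519e+5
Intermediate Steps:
L = -45707 (L = 3 - 45710 = -45707)
J(m, l) = 2
F = √73191 (F = √(118898 - 45707) = √73191 ≈ 270.54)
F + ((J(0, 6) + 1)² + 330)² = √73191 + ((2 + 1)² + 330)² = √73191 + (3² + 330)² = √73191 + (9 + 330)² = √73191 + 339² = √73191 + 114921 = 114921 + √73191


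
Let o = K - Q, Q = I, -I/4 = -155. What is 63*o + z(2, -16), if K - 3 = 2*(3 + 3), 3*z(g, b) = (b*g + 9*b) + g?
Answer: -38173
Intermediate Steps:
I = 620 (I = -4*(-155) = 620)
z(g, b) = 3*b + g/3 + b*g/3 (z(g, b) = ((b*g + 9*b) + g)/3 = ((9*b + b*g) + g)/3 = (g + 9*b + b*g)/3 = 3*b + g/3 + b*g/3)
Q = 620
K = 15 (K = 3 + 2*(3 + 3) = 3 + 2*6 = 3 + 12 = 15)
o = -605 (o = 15 - 1*620 = 15 - 620 = -605)
63*o + z(2, -16) = 63*(-605) + (3*(-16) + (1/3)*2 + (1/3)*(-16)*2) = -38115 + (-48 + 2/3 - 32/3) = -38115 - 58 = -38173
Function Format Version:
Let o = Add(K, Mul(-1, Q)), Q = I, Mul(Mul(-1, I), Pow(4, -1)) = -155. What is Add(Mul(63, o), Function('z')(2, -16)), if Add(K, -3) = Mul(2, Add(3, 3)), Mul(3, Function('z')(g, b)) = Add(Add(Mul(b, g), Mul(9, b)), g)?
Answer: -38173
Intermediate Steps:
I = 620 (I = Mul(-4, -155) = 620)
Function('z')(g, b) = Add(Mul(3, b), Mul(Rational(1, 3), g), Mul(Rational(1, 3), b, g)) (Function('z')(g, b) = Mul(Rational(1, 3), Add(Add(Mul(b, g), Mul(9, b)), g)) = Mul(Rational(1, 3), Add(Add(Mul(9, b), Mul(b, g)), g)) = Mul(Rational(1, 3), Add(g, Mul(9, b), Mul(b, g))) = Add(Mul(3, b), Mul(Rational(1, 3), g), Mul(Rational(1, 3), b, g)))
Q = 620
K = 15 (K = Add(3, Mul(2, Add(3, 3))) = Add(3, Mul(2, 6)) = Add(3, 12) = 15)
o = -605 (o = Add(15, Mul(-1, 620)) = Add(15, -620) = -605)
Add(Mul(63, o), Function('z')(2, -16)) = Add(Mul(63, -605), Add(Mul(3, -16), Mul(Rational(1, 3), 2), Mul(Rational(1, 3), -16, 2))) = Add(-38115, Add(-48, Rational(2, 3), Rational(-32, 3))) = Add(-38115, -58) = -38173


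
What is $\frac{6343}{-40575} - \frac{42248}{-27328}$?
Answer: $\frac{192608887}{138604200} \approx 1.3896$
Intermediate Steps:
$\frac{6343}{-40575} - \frac{42248}{-27328} = 6343 \left(- \frac{1}{40575}\right) - - \frac{5281}{3416} = - \frac{6343}{40575} + \frac{5281}{3416} = \frac{192608887}{138604200}$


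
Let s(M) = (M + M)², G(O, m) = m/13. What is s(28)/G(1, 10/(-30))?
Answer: -122304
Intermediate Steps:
G(O, m) = m/13 (G(O, m) = m*(1/13) = m/13)
s(M) = 4*M² (s(M) = (2*M)² = 4*M²)
s(28)/G(1, 10/(-30)) = (4*28²)/(((10/(-30))/13)) = (4*784)/(((10*(-1/30))/13)) = 3136/(((1/13)*(-⅓))) = 3136/(-1/39) = 3136*(-39) = -122304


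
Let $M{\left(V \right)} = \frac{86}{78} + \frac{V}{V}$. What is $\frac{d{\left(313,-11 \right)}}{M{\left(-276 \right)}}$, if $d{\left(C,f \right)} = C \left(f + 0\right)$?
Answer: $- \frac{134277}{82} \approx -1637.5$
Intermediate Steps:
$d{\left(C,f \right)} = C f$
$M{\left(V \right)} = \frac{82}{39}$ ($M{\left(V \right)} = 86 \cdot \frac{1}{78} + 1 = \frac{43}{39} + 1 = \frac{82}{39}$)
$\frac{d{\left(313,-11 \right)}}{M{\left(-276 \right)}} = \frac{313 \left(-11\right)}{\frac{82}{39}} = \left(-3443\right) \frac{39}{82} = - \frac{134277}{82}$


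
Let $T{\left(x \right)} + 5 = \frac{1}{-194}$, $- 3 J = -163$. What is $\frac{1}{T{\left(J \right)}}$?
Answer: $- \frac{194}{971} \approx -0.19979$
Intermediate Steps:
$J = \frac{163}{3}$ ($J = \left(- \frac{1}{3}\right) \left(-163\right) = \frac{163}{3} \approx 54.333$)
$T{\left(x \right)} = - \frac{971}{194}$ ($T{\left(x \right)} = -5 + \frac{1}{-194} = -5 - \frac{1}{194} = - \frac{971}{194}$)
$\frac{1}{T{\left(J \right)}} = \frac{1}{- \frac{971}{194}} = - \frac{194}{971}$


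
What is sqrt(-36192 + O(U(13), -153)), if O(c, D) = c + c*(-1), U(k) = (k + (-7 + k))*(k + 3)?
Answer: 4*I*sqrt(2262) ≈ 190.24*I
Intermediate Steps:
U(k) = (-7 + 2*k)*(3 + k)
O(c, D) = 0 (O(c, D) = c - c = 0)
sqrt(-36192 + O(U(13), -153)) = sqrt(-36192 + 0) = sqrt(-36192) = 4*I*sqrt(2262)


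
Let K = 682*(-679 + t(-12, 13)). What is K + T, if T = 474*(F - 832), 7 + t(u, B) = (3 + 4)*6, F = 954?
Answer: -381380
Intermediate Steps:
t(u, B) = 35 (t(u, B) = -7 + (3 + 4)*6 = -7 + 7*6 = -7 + 42 = 35)
T = 57828 (T = 474*(954 - 832) = 474*122 = 57828)
K = -439208 (K = 682*(-679 + 35) = 682*(-644) = -439208)
K + T = -439208 + 57828 = -381380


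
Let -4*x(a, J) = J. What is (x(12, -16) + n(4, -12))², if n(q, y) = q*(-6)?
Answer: 400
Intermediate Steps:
x(a, J) = -J/4
n(q, y) = -6*q
(x(12, -16) + n(4, -12))² = (-¼*(-16) - 6*4)² = (4 - 24)² = (-20)² = 400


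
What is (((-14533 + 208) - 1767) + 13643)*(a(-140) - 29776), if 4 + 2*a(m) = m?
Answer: 73097752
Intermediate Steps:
a(m) = -2 + m/2
(((-14533 + 208) - 1767) + 13643)*(a(-140) - 29776) = (((-14533 + 208) - 1767) + 13643)*((-2 + (1/2)*(-140)) - 29776) = ((-14325 - 1767) + 13643)*((-2 - 70) - 29776) = (-16092 + 13643)*(-72 - 29776) = -2449*(-29848) = 73097752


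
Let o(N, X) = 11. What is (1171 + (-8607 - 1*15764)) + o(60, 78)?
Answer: -23189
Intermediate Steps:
(1171 + (-8607 - 1*15764)) + o(60, 78) = (1171 + (-8607 - 1*15764)) + 11 = (1171 + (-8607 - 15764)) + 11 = (1171 - 24371) + 11 = -23200 + 11 = -23189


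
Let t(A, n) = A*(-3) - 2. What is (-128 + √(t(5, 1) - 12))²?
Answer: (128 - I*√29)² ≈ 16355.0 - 1378.6*I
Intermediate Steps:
t(A, n) = -2 - 3*A (t(A, n) = -3*A - 2 = -2 - 3*A)
(-128 + √(t(5, 1) - 12))² = (-128 + √((-2 - 3*5) - 12))² = (-128 + √((-2 - 15) - 12))² = (-128 + √(-17 - 12))² = (-128 + √(-29))² = (-128 + I*√29)²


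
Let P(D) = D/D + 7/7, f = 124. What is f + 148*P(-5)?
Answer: 420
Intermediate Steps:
P(D) = 2 (P(D) = 1 + 7*(1/7) = 1 + 1 = 2)
f + 148*P(-5) = 124 + 148*2 = 124 + 296 = 420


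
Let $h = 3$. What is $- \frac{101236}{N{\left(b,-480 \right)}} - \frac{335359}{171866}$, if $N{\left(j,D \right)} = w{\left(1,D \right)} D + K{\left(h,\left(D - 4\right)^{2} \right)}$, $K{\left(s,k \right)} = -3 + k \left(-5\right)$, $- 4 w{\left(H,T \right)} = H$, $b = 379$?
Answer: $- \frac{375361026141}{201283100158} \approx -1.8648$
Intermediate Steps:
$w{\left(H,T \right)} = - \frac{H}{4}$
$K{\left(s,k \right)} = -3 - 5 k$
$N{\left(j,D \right)} = -3 - 5 \left(-4 + D\right)^{2} - \frac{D}{4}$ ($N{\left(j,D \right)} = \left(- \frac{1}{4}\right) 1 D - \left(3 + 5 \left(D - 4\right)^{2}\right) = - \frac{D}{4} - \left(3 + 5 \left(-4 + D\right)^{2}\right) = -3 - 5 \left(-4 + D\right)^{2} - \frac{D}{4}$)
$- \frac{101236}{N{\left(b,-480 \right)}} - \frac{335359}{171866} = - \frac{101236}{-83 - 5 \left(-480\right)^{2} + \frac{159}{4} \left(-480\right)} - \frac{335359}{171866} = - \frac{101236}{-83 - 1152000 - 19080} - \frac{335359}{171866} = - \frac{101236}{-1171163} - \frac{335359}{171866} = \left(-101236\right) \left(- \frac{1}{1171163}\right) - \frac{335359}{171866} = \frac{101236}{1171163} - \frac{335359}{171866} = - \frac{375361026141}{201283100158}$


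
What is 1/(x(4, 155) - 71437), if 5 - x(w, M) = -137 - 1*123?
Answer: -1/71172 ≈ -1.4050e-5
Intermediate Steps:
x(w, M) = 265 (x(w, M) = 5 - (-137 - 1*123) = 5 - (-137 - 123) = 5 - 1*(-260) = 5 + 260 = 265)
1/(x(4, 155) - 71437) = 1/(265 - 71437) = 1/(-71172) = -1/71172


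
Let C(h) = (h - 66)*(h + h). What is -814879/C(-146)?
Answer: -814879/61904 ≈ -13.164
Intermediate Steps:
C(h) = 2*h*(-66 + h) (C(h) = (-66 + h)*(2*h) = 2*h*(-66 + h))
-814879/C(-146) = -814879*(-1/(292*(-66 - 146))) = -814879/(2*(-146)*(-212)) = -814879/61904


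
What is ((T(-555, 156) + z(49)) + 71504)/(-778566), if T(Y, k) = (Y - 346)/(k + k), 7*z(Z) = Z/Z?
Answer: -156158741/1700388144 ≈ -0.091837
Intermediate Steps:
z(Z) = ⅐ (z(Z) = (Z/Z)/7 = (⅐)*1 = ⅐)
T(Y, k) = (-346 + Y)/(2*k) (T(Y, k) = (-346 + Y)/((2*k)) = (-346 + Y)*(1/(2*k)) = (-346 + Y)/(2*k))
((T(-555, 156) + z(49)) + 71504)/(-778566) = (((½)*(-346 - 555)/156 + ⅐) + 71504)/(-778566) = (((½)*(1/156)*(-901) + ⅐) + 71504)*(-1/778566) = ((-901/312 + ⅐) + 71504)*(-1/778566) = (-5995/2184 + 71504)*(-1/778566) = (156158741/2184)*(-1/778566) = -156158741/1700388144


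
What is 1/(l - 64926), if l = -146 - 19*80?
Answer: -1/66592 ≈ -1.5017e-5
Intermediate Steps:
l = -1666 (l = -146 - 1520 = -1666)
1/(l - 64926) = 1/(-1666 - 64926) = 1/(-66592) = -1/66592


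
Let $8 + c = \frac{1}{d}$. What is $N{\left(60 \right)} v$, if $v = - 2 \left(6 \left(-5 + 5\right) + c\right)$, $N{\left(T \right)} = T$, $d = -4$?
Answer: $990$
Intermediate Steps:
$c = - \frac{33}{4}$ ($c = -8 + \frac{1}{-4} = -8 - \frac{1}{4} = - \frac{33}{4} \approx -8.25$)
$v = \frac{33}{2}$ ($v = - 2 \left(6 \left(-5 + 5\right) - \frac{33}{4}\right) = - 2 \left(6 \cdot 0 - \frac{33}{4}\right) = - 2 \left(0 - \frac{33}{4}\right) = \left(-2\right) \left(- \frac{33}{4}\right) = \frac{33}{2} \approx 16.5$)
$N{\left(60 \right)} v = 60 \cdot \frac{33}{2} = 990$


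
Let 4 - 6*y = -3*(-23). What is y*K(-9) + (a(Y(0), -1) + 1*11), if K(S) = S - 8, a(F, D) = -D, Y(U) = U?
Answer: 1177/6 ≈ 196.17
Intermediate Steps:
K(S) = -8 + S
y = -65/6 (y = ⅔ - (-1)*(-23)/2 = ⅔ - ⅙*69 = ⅔ - 23/2 = -65/6 ≈ -10.833)
y*K(-9) + (a(Y(0), -1) + 1*11) = -65*(-8 - 9)/6 + (-1*(-1) + 1*11) = -65/6*(-17) + (1 + 11) = 1105/6 + 12 = 1177/6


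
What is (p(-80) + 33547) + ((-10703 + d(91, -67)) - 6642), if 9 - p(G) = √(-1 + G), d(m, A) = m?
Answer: 16302 - 9*I ≈ 16302.0 - 9.0*I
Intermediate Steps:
p(G) = 9 - √(-1 + G)
(p(-80) + 33547) + ((-10703 + d(91, -67)) - 6642) = ((9 - √(-1 - 80)) + 33547) + ((-10703 + 91) - 6642) = ((9 - √(-81)) + 33547) + (-10612 - 6642) = ((9 - 9*I) + 33547) - 17254 = (33556 - 9*I) - 17254 = 16302 - 9*I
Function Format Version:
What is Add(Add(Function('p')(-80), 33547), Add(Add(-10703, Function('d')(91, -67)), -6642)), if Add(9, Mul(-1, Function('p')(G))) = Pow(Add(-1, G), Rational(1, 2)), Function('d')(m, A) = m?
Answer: Add(16302, Mul(-9, I)) ≈ Add(16302., Mul(-9.0000, I))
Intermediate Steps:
Function('p')(G) = Add(9, Mul(-1, Pow(Add(-1, G), Rational(1, 2))))
Add(Add(Function('p')(-80), 33547), Add(Add(-10703, Function('d')(91, -67)), -6642)) = Add(Add(Add(9, Mul(-1, Pow(Add(-1, -80), Rational(1, 2)))), 33547), Add(Add(-10703, 91), -6642)) = Add(Add(Add(9, Mul(-1, Pow(-81, Rational(1, 2)))), 33547), Add(-10612, -6642)) = Add(Add(Add(9, Mul(-1, Mul(9, I))), 33547), -17254) = Add(Add(Add(9, Mul(-9, I)), 33547), -17254) = Add(Add(33556, Mul(-9, I)), -17254) = Add(16302, Mul(-9, I))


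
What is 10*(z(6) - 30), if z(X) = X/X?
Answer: -290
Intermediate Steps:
z(X) = 1
10*(z(6) - 30) = 10*(1 - 30) = 10*(-29) = -290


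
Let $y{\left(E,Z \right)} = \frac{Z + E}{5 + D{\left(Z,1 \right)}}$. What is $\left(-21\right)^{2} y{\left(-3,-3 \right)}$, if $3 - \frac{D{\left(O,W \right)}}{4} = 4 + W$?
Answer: $882$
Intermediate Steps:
$D{\left(O,W \right)} = -4 - 4 W$ ($D{\left(O,W \right)} = 12 - 4 \left(4 + W\right) = 12 - \left(16 + 4 W\right) = -4 - 4 W$)
$y{\left(E,Z \right)} = - \frac{E}{3} - \frac{Z}{3}$ ($y{\left(E,Z \right)} = \frac{Z + E}{5 - 8} = \frac{E + Z}{5 - 8} = \frac{E + Z}{-3} = \left(E + Z\right) \left(- \frac{1}{3}\right) = - \frac{E}{3} - \frac{Z}{3}$)
$\left(-21\right)^{2} y{\left(-3,-3 \right)} = \left(-21\right)^{2} \left(\left(- \frac{1}{3}\right) \left(-3\right) - -1\right) = 441 \left(1 + 1\right) = 441 \cdot 2 = 882$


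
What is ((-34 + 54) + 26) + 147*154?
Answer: 22684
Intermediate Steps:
((-34 + 54) + 26) + 147*154 = (20 + 26) + 22638 = 46 + 22638 = 22684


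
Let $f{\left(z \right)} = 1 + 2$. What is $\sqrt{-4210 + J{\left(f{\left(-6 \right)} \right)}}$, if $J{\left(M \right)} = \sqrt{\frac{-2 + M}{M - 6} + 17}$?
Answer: $\frac{\sqrt{-37890 + 15 \sqrt{6}}}{3} \approx 64.853 i$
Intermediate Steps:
$f{\left(z \right)} = 3$
$J{\left(M \right)} = \sqrt{17 + \frac{-2 + M}{-6 + M}}$ ($J{\left(M \right)} = \sqrt{\frac{-2 + M}{-6 + M} + 17} = \sqrt{17 + \frac{-2 + M}{-6 + M}}$)
$\sqrt{-4210 + J{\left(f{\left(-6 \right)} \right)}} = \sqrt{-4210 + \sqrt{2} \sqrt{\frac{-52 + 9 \cdot 3}{-6 + 3}}} = \sqrt{-4210 + \sqrt{2} \sqrt{\frac{-52 + 27}{-3}}} = \sqrt{-4210 + \sqrt{2} \sqrt{\left(- \frac{1}{3}\right) \left(-25\right)}} = \sqrt{-4210 + \sqrt{2} \sqrt{\frac{25}{3}}} = \sqrt{-4210 + \sqrt{2} \frac{5 \sqrt{3}}{3}} = \sqrt{-4210 + \frac{5 \sqrt{6}}{3}}$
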